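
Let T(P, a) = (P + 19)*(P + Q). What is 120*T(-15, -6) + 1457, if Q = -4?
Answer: -7663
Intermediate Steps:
T(P, a) = (-4 + P)*(19 + P) (T(P, a) = (P + 19)*(P - 4) = (19 + P)*(-4 + P) = (-4 + P)*(19 + P))
120*T(-15, -6) + 1457 = 120*(-76 + (-15)**2 + 15*(-15)) + 1457 = 120*(-76 + 225 - 225) + 1457 = 120*(-76) + 1457 = -9120 + 1457 = -7663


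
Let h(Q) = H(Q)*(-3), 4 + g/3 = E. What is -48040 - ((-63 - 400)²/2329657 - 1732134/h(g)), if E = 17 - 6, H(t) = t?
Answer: -3695348368975/48922797 ≈ -75534.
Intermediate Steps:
E = 11
g = 21 (g = -12 + 3*11 = -12 + 33 = 21)
h(Q) = -3*Q (h(Q) = Q*(-3) = -3*Q)
-48040 - ((-63 - 400)²/2329657 - 1732134/h(g)) = -48040 - ((-63 - 400)²/2329657 - 1732134/((-3*21))) = -48040 - ((-463)²*(1/2329657) - 1732134/(-63)) = -48040 - (214369*(1/2329657) - 1732134*(-1/63)) = -48040 - (214369/2329657 + 577378/21) = -48040 - 1*1345097201095/48922797 = -48040 - 1345097201095/48922797 = -3695348368975/48922797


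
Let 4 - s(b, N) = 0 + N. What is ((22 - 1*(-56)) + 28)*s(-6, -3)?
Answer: 742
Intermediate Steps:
s(b, N) = 4 - N (s(b, N) = 4 - (0 + N) = 4 - N)
((22 - 1*(-56)) + 28)*s(-6, -3) = ((22 - 1*(-56)) + 28)*(4 - 1*(-3)) = ((22 + 56) + 28)*(4 + 3) = (78 + 28)*7 = 106*7 = 742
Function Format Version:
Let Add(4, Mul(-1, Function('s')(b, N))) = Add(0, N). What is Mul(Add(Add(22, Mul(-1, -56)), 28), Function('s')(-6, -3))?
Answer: 742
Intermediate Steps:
Function('s')(b, N) = Add(4, Mul(-1, N)) (Function('s')(b, N) = Add(4, Mul(-1, Add(0, N))) = Add(4, Mul(-1, N)))
Mul(Add(Add(22, Mul(-1, -56)), 28), Function('s')(-6, -3)) = Mul(Add(Add(22, Mul(-1, -56)), 28), Add(4, Mul(-1, -3))) = Mul(Add(Add(22, 56), 28), Add(4, 3)) = Mul(Add(78, 28), 7) = Mul(106, 7) = 742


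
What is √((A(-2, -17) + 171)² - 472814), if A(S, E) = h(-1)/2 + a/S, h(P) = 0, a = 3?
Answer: I*√1776335/2 ≈ 666.4*I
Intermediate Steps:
A(S, E) = 3/S (A(S, E) = 0/2 + 3/S = 0*(½) + 3/S = 0 + 3/S = 3/S)
√((A(-2, -17) + 171)² - 472814) = √((3/(-2) + 171)² - 472814) = √((3*(-½) + 171)² - 472814) = √((-3/2 + 171)² - 472814) = √((339/2)² - 472814) = √(114921/4 - 472814) = √(-1776335/4) = I*√1776335/2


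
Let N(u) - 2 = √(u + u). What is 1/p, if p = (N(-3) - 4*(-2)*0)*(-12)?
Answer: I/(12*(√6 - 2*I)) ≈ -0.016667 + 0.020412*I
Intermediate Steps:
N(u) = 2 + √2*√u (N(u) = 2 + √(u + u) = 2 + √(2*u) = 2 + √2*√u)
p = -24 - 12*I*√6 (p = ((2 + √2*√(-3)) - 4*(-2)*0)*(-12) = ((2 + √2*(I*√3)) + 8*0)*(-12) = ((2 + I*√6) + 0)*(-12) = (2 + I*√6)*(-12) = -24 - 12*I*√6 ≈ -24.0 - 29.394*I)
1/p = 1/(-24 - 12*I*√6)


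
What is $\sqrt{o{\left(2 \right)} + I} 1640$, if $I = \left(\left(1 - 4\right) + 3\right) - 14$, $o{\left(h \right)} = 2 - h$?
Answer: $1640 i \sqrt{14} \approx 6136.3 i$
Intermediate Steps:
$I = -14$ ($I = \left(-3 + 3\right) - 14 = 0 - 14 = -14$)
$\sqrt{o{\left(2 \right)} + I} 1640 = \sqrt{\left(2 - 2\right) - 14} \cdot 1640 = \sqrt{0 - 14} \cdot 1640 = \sqrt{-14} \cdot 1640 = i \sqrt{14} \cdot 1640 = 1640 i \sqrt{14}$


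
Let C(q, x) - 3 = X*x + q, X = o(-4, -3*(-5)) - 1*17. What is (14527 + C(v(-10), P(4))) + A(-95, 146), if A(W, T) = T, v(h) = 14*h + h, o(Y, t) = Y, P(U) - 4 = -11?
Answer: 14673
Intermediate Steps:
P(U) = -7 (P(U) = 4 - 11 = -7)
v(h) = 15*h
X = -21 (X = -4 - 1*17 = -4 - 17 = -21)
C(q, x) = 3 + q - 21*x (C(q, x) = 3 + (-21*x + q) = 3 + (q - 21*x) = 3 + q - 21*x)
(14527 + C(v(-10), P(4))) + A(-95, 146) = (14527 + (3 + 15*(-10) - 21*(-7))) + 146 = (14527 + (3 - 150 + 147)) + 146 = (14527 + 0) + 146 = 14527 + 146 = 14673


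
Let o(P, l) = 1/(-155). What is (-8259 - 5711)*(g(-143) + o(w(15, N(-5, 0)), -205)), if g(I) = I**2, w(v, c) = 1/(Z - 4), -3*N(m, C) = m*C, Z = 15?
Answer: -8855845636/31 ≈ -2.8567e+8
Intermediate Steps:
N(m, C) = -C*m/3 (N(m, C) = -m*C/3 = -C*m/3)
w(v, c) = 1/11 (w(v, c) = 1/(15 - 4) = 1/11)
o(P, l) = -1/155
(-8259 - 5711)*(g(-143) + o(w(15, N(-5, 0)), -205)) = (-8259 - 5711)*((-143)**2 - 1/155) = -13970*(20449 - 1/155) = -13970*3169594/155 = -8855845636/31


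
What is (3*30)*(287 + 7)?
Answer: 26460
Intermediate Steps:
(3*30)*(287 + 7) = 90*294 = 26460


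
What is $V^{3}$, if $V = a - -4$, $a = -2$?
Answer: $8$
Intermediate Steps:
$V = 2$ ($V = -2 - -4 = -2 + 4 = 2$)
$V^{3} = 2^{3} = 8$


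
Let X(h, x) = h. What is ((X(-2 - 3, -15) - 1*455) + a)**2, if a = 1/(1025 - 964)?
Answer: 787307481/3721 ≈ 2.1159e+5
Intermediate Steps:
a = 1/61 ≈ 0.016393
((X(-2 - 3, -15) - 1*455) + a)**2 = (((-2 - 3) - 1*455) + 1/61)**2 = ((-5 - 455) + 1/61)**2 = (-460 + 1/61)**2 = (-28059/61)**2 = 787307481/3721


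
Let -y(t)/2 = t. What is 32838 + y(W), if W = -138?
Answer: 33114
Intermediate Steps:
y(t) = -2*t
32838 + y(W) = 32838 - 2*(-138) = 32838 + 276 = 33114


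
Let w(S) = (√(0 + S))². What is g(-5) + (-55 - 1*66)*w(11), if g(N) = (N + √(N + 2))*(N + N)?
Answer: -1281 - 10*I*√3 ≈ -1281.0 - 17.32*I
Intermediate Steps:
g(N) = 2*N*(N + √(2 + N)) (g(N) = (N + √(2 + N))*(2*N) = 2*N*(N + √(2 + N)))
w(S) = S (w(S) = (√S)² = S)
g(-5) + (-55 - 1*66)*w(11) = 2*(-5)*(-5 + √(2 - 5)) + (-55 - 1*66)*11 = 2*(-5)*(-5 + √(-3)) + (-55 - 66)*11 = 2*(-5)*(-5 + I*√3) - 121*11 = (50 - 10*I*√3) - 1331 = -1281 - 10*I*√3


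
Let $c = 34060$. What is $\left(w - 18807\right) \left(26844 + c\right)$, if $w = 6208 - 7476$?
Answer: $-1222647800$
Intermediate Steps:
$w = -1268$
$\left(w - 18807\right) \left(26844 + c\right) = \left(-1268 - 18807\right) \left(26844 + 34060\right) = \left(-20075\right) 60904 = -1222647800$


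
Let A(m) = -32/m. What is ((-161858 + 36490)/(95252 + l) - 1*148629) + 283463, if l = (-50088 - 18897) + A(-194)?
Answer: 343533410414/2547915 ≈ 1.3483e+5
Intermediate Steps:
l = -6691529/97 (l = (-50088 - 18897) - 32/(-194) = -68985 - 32*(-1/194) = -68985 + 16/97 = -6691529/97 ≈ -68985.)
((-161858 + 36490)/(95252 + l) - 1*148629) + 283463 = ((-161858 + 36490)/(95252 - 6691529/97) - 1*148629) + 283463 = (-125368/2547915/97 - 148629) + 283463 = (-125368*97/2547915 - 148629) + 283463 = (-12160696/2547915 - 148629) + 283463 = -378706219231/2547915 + 283463 = 343533410414/2547915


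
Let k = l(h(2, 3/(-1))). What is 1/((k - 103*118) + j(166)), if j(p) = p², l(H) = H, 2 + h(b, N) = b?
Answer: 1/15402 ≈ 6.4927e-5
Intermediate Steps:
h(b, N) = -2 + b
k = 0 (k = -2 + 2 = 0)
1/((k - 103*118) + j(166)) = 1/((0 - 103*118) + 166²) = 1/((0 - 12154) + 27556) = 1/(-12154 + 27556) = 1/15402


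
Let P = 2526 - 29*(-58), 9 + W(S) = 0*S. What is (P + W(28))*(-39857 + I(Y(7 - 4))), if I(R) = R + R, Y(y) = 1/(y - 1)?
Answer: -167355344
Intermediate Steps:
Y(y) = 1/(-1 + y)
W(S) = -9 (W(S) = -9 + 0*S = -9 + 0 = -9)
P = 4208 (P = 2526 - 1*(-1682) = 2526 + 1682 = 4208)
I(R) = 2*R
(P + W(28))*(-39857 + I(Y(7 - 4))) = (4208 - 9)*(-39857 + 2/(-1 + (7 - 4))) = 4199*(-39857 + 2/(-1 + 3)) = 4199*(-39857 + 2/2) = 4199*(-39857 + 2*(½)) = 4199*(-39857 + 1) = 4199*(-39856) = -167355344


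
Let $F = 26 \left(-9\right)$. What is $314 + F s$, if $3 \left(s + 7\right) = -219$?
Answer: $19034$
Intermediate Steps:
$F = -234$
$s = -80$ ($s = -7 + \frac{1}{3} \left(-219\right) = -7 - 73 = -80$)
$314 + F s = 314 - -18720 = 314 + 18720 = 19034$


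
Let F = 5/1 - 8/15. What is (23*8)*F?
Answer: 12328/15 ≈ 821.87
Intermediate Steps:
F = 67/15 (F = 5*1 - 8*1/15 = 5 - 8/15 = 67/15 ≈ 4.4667)
(23*8)*F = (23*8)*(67/15) = 184*(67/15) = 12328/15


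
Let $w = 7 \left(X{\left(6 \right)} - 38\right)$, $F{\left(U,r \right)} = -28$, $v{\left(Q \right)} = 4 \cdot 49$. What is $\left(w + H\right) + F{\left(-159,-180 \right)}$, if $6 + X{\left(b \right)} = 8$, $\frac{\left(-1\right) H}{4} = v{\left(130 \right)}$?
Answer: $-1064$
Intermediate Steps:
$v{\left(Q \right)} = 196$
$H = -784$ ($H = \left(-4\right) 196 = -784$)
$X{\left(b \right)} = 2$ ($X{\left(b \right)} = -6 + 8 = 2$)
$w = -252$ ($w = 7 \left(2 - 38\right) = 7 \left(-36\right) = -252$)
$\left(w + H\right) + F{\left(-159,-180 \right)} = \left(-252 - 784\right) - 28 = -1036 - 28 = -1064$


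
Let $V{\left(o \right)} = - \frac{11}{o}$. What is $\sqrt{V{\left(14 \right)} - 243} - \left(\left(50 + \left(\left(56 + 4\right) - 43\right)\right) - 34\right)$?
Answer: $-33 + \frac{i \sqrt{47782}}{14} \approx -33.0 + 15.614 i$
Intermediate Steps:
$\sqrt{V{\left(14 \right)} - 243} - \left(\left(50 + \left(\left(56 + 4\right) - 43\right)\right) - 34\right) = \sqrt{- \frac{11}{14} - 243} - \left(\left(50 + \left(\left(56 + 4\right) - 43\right)\right) - 34\right) = \sqrt{\left(-11\right) \frac{1}{14} - 243} - \left(\left(50 + \left(60 - 43\right)\right) - 34\right) = \sqrt{- \frac{11}{14} - 243} - \left(\left(50 + 17\right) - 34\right) = \sqrt{- \frac{3413}{14}} - \left(67 - 34\right) = \frac{i \sqrt{47782}}{14} - 33 = -33 + \frac{i \sqrt{47782}}{14}$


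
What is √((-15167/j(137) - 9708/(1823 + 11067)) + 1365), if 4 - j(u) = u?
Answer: √1086193337308730/857185 ≈ 38.448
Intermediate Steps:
j(u) = 4 - u
√((-15167/j(137) - 9708/(1823 + 11067)) + 1365) = √((-15167/(4 - 1*137) - 9708/(1823 + 11067)) + 1365) = √((-15167/(4 - 137) - 9708/12890) + 1365) = √((-15167/(-133) - 9708*1/12890) + 1365) = √((-15167*(-1/133) - 4854/6445) + 1365) = √((15167/133 - 4854/6445) + 1365) = √(97105733/857185 + 1365) = √(1267163258/857185) = √1086193337308730/857185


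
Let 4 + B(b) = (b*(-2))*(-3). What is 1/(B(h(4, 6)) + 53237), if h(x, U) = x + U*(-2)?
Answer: 1/53185 ≈ 1.8802e-5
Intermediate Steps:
h(x, U) = x - 2*U
B(b) = -4 + 6*b (B(b) = -4 + (b*(-2))*(-3) = -4 - 2*b*(-3) = -4 + 6*b)
1/(B(h(4, 6)) + 53237) = 1/((-4 + 6*(4 - 2*6)) + 53237) = 1/((-4 + 6*(4 - 12)) + 53237) = 1/((-4 + 6*(-8)) + 53237) = 1/((-4 - 48) + 53237) = 1/(-52 + 53237) = 1/53185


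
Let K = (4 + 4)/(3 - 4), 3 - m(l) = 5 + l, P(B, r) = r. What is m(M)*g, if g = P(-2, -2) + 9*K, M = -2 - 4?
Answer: -296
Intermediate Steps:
M = -6
m(l) = -2 - l (m(l) = 3 - (5 + l) = 3 + (-5 - l) = -2 - l)
K = -8 (K = 8/(-1) = 8*(-1) = -8)
g = -74 (g = -2 + 9*(-8) = -2 - 72 = -74)
m(M)*g = (-2 - 1*(-6))*(-74) = (-2 + 6)*(-74) = 4*(-74) = -296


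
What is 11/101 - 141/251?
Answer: -11480/25351 ≈ -0.45284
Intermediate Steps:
11/101 - 141/251 = -11480/25351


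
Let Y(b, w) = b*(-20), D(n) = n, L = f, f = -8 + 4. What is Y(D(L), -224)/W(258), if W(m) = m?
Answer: 40/129 ≈ 0.31008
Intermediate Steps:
f = -4
L = -4
Y(b, w) = -20*b
Y(D(L), -224)/W(258) = -20*(-4)/258 = 80*(1/258) = 40/129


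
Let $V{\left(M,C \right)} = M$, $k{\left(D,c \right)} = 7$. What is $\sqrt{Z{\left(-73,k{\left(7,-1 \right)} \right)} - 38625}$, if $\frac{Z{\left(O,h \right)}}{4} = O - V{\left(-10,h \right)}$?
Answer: $i \sqrt{38877} \approx 197.17 i$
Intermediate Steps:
$Z{\left(O,h \right)} = 40 + 4 O$ ($Z{\left(O,h \right)} = 4 \left(O - -10\right) = 4 \left(O + 10\right) = 4 \left(10 + O\right) = 40 + 4 O$)
$\sqrt{Z{\left(-73,k{\left(7,-1 \right)} \right)} - 38625} = \sqrt{\left(40 + 4 \left(-73\right)\right) - 38625} = \sqrt{\left(40 - 292\right) - 38625} = \sqrt{-252 - 38625} = \sqrt{-38877} = i \sqrt{38877}$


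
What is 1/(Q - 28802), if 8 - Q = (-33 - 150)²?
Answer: -1/62283 ≈ -1.6056e-5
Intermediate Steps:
Q = -33481 (Q = 8 - (-33 - 150)² = 8 - 1*(-183)² = 8 - 1*33489 = 8 - 33489 = -33481)
1/(Q - 28802) = 1/(-33481 - 28802) = 1/(-62283) = -1/62283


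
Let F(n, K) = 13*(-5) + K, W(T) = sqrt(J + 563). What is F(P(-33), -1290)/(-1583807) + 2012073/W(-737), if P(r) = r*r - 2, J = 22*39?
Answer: 1355/1583807 + 287439*sqrt(29)/29 ≈ 53376.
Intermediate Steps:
J = 858
P(r) = -2 + r**2 (P(r) = r**2 - 2 = -2 + r**2)
W(T) = 7*sqrt(29) (W(T) = sqrt(858 + 563) = sqrt(1421) = 7*sqrt(29))
F(n, K) = -65 + K
F(P(-33), -1290)/(-1583807) + 2012073/W(-737) = (-65 - 1290)/(-1583807) + 2012073/((7*sqrt(29))) = -1355*(-1/1583807) + 2012073*(sqrt(29)/203) = 1355/1583807 + 287439*sqrt(29)/29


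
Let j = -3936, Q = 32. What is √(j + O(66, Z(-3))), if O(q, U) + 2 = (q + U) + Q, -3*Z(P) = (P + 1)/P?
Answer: I*√34562/3 ≈ 61.97*I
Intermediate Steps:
Z(P) = -(1 + P)/(3*P) (Z(P) = -(P + 1)/(3*P) = -(1 + P)/(3*P))
O(q, U) = 30 + U + q (O(q, U) = -2 + ((q + U) + 32) = -2 + ((U + q) + 32) = -2 + (32 + U + q) = 30 + U + q)
√(j + O(66, Z(-3))) = √(-3936 + (30 + (⅓)*(-1 - 1*(-3))/(-3) + 66)) = √(-3936 + (30 + (⅓)*(-⅓)*(-1 + 3) + 66)) = √(-3936 + (30 + (⅓)*(-⅓)*2 + 66)) = √(-3936 + (30 - 2/9 + 66)) = √(-3936 + 862/9) = √(-34562/9) = I*√34562/3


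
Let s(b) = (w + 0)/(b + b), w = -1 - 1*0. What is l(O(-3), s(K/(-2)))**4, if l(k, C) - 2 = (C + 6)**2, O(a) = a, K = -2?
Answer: 276922881/256 ≈ 1.0817e+6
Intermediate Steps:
w = -1 (w = -1 + 0 = -1)
s(b) = -1/(2*b) (s(b) = (-1 + 0)/(b + b) = -1/(2*b))
l(k, C) = 2 + (6 + C)**2 (l(k, C) = 2 + (C + 6)**2 = 2 + (6 + C)**2)
l(O(-3), s(K/(-2)))**4 = (2 + (6 - 1/(2*((-2/(-2)))))**2)**4 = (2 + (6 - 1/(2*((-2*(-1/2)))))**2)**4 = (2 + (6 - 1/2/1)**2)**4 = (2 + (6 - 1/2*1)**2)**4 = (2 + (6 - 1/2)**2)**4 = (2 + (11/2)**2)**4 = (2 + 121/4)**4 = (129/4)**4 = 276922881/256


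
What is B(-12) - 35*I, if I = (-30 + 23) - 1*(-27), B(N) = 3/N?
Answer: -2801/4 ≈ -700.25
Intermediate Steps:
I = 20 (I = -7 + 27 = 20)
B(-12) - 35*I = 3/(-12) - 35*20 = 3*(-1/12) - 700 = -1/4 - 700 = -2801/4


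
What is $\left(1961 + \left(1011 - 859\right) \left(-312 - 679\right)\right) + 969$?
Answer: $-147702$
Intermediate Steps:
$\left(1961 + \left(1011 - 859\right) \left(-312 - 679\right)\right) + 969 = \left(1961 + 152 \left(-991\right)\right) + 969 = \left(1961 - 150632\right) + 969 = -148671 + 969 = -147702$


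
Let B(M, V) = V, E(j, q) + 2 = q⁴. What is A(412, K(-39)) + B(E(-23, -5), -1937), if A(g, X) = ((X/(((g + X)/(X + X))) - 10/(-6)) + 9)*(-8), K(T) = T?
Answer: -2335999/1119 ≈ -2087.6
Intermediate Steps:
E(j, q) = -2 + q⁴
A(g, X) = -256/3 - 16*X²/(X + g) (A(g, X) = ((X/(((X + g)/((2*X)))) - 10*(-⅙)) + 9)*(-8) = ((X/(((X + g)*(1/(2*X)))) + 5/3) + 9)*(-8) = ((X/(((X + g)/(2*X))) + 5/3) + 9)*(-8) = ((X*(2*X/(X + g)) + 5/3) + 9)*(-8) = ((2*X²/(X + g) + 5/3) + 9)*(-8) = ((5/3 + 2*X²/(X + g)) + 9)*(-8) = (32/3 + 2*X²/(X + g))*(-8) = -256/3 - 16*X²/(X + g))
A(412, K(-39)) + B(E(-23, -5), -1937) = 16*(-16*(-39) - 16*412 - 3*(-39)²)/(3*(-39 + 412)) - 1937 = (16/3)*(624 - 6592 - 3*1521)/373 - 1937 = (16/3)*(1/373)*(624 - 6592 - 4563) - 1937 = (16/3)*(1/373)*(-10531) - 1937 = -168496/1119 - 1937 = -2335999/1119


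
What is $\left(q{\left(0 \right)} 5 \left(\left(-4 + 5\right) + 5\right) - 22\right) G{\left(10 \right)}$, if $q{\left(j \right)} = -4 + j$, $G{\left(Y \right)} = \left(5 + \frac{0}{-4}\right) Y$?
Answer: $-7100$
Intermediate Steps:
$G{\left(Y \right)} = 5 Y$ ($G{\left(Y \right)} = \left(5 + 0 \left(- \frac{1}{4}\right)\right) Y = \left(5 + 0\right) Y = 5 Y$)
$\left(q{\left(0 \right)} 5 \left(\left(-4 + 5\right) + 5\right) - 22\right) G{\left(10 \right)} = \left(\left(-4 + 0\right) 5 \left(\left(-4 + 5\right) + 5\right) - 22\right) 5 \cdot 10 = \left(\left(-4\right) 5 \left(1 + 5\right) - 22\right) 50 = \left(\left(-20\right) 6 - 22\right) 50 = \left(-120 - 22\right) 50 = \left(-142\right) 50 = -7100$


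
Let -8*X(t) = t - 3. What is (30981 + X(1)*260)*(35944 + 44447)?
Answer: 2495818986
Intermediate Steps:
X(t) = 3/8 - t/8 (X(t) = -(t - 3)/8 = -(-3 + t)/8 = 3/8 - t/8)
(30981 + X(1)*260)*(35944 + 44447) = (30981 + (3/8 - ⅛*1)*260)*(35944 + 44447) = (30981 + (3/8 - ⅛)*260)*80391 = (30981 + (¼)*260)*80391 = (30981 + 65)*80391 = 31046*80391 = 2495818986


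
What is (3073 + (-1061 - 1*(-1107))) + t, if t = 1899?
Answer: 5018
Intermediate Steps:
(3073 + (-1061 - 1*(-1107))) + t = (3073 + (-1061 - 1*(-1107))) + 1899 = (3073 + (-1061 + 1107)) + 1899 = (3073 + 46) + 1899 = 3119 + 1899 = 5018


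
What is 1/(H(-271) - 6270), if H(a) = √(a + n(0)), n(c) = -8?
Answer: -2090/13104393 - I*√31/13104393 ≈ -0.00015949 - 4.2488e-7*I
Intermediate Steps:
H(a) = √(-8 + a) (H(a) = √(a - 8) = √(-8 + a))
1/(H(-271) - 6270) = 1/(√(-8 - 271) - 6270) = 1/(√(-279) - 6270) = 1/(3*I*√31 - 6270) = 1/(-6270 + 3*I*√31)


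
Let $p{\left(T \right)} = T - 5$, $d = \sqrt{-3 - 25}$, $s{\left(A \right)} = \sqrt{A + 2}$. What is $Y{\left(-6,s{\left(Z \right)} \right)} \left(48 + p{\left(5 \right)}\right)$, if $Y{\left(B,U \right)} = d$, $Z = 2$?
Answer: $96 i \sqrt{7} \approx 253.99 i$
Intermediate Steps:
$s{\left(A \right)} = \sqrt{2 + A}$
$d = 2 i \sqrt{7}$ ($d = \sqrt{-3 - 25} = \sqrt{-28} = 2 i \sqrt{7} \approx 5.2915 i$)
$Y{\left(B,U \right)} = 2 i \sqrt{7}$
$p{\left(T \right)} = -5 + T$
$Y{\left(-6,s{\left(Z \right)} \right)} \left(48 + p{\left(5 \right)}\right) = 2 i \sqrt{7} \left(48 + \left(-5 + 5\right)\right) = 2 i \sqrt{7} \left(48 + 0\right) = 2 i \sqrt{7} \cdot 48 = 96 i \sqrt{7}$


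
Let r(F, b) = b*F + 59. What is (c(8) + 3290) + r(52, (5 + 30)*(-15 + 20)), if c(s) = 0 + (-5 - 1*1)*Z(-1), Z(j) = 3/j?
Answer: 12467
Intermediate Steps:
r(F, b) = 59 + F*b (r(F, b) = F*b + 59 = 59 + F*b)
c(s) = 18 (c(s) = 0 + (-5 - 1*1)*(3/(-1)) = 0 + (-5 - 1)*(3*(-1)) = 0 - 6*(-3) = 0 + 18 = 18)
(c(8) + 3290) + r(52, (5 + 30)*(-15 + 20)) = (18 + 3290) + (59 + 52*((5 + 30)*(-15 + 20))) = 3308 + (59 + 52*(35*5)) = 3308 + (59 + 52*175) = 3308 + (59 + 9100) = 3308 + 9159 = 12467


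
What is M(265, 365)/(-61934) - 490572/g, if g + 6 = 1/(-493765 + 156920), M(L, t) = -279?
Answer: 10234391251086369/125173011314 ≈ 81762.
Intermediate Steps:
g = -2021071/336845 (g = -6 + 1/(-493765 + 156920) = -6 + 1/(-336845) = -6 - 1/336845 = -2021071/336845 ≈ -6.0000)
M(265, 365)/(-61934) - 490572/g = -279/(-61934) - 490572/(-2021071/336845) = -279*(-1/61934) - 490572*(-336845/2021071) = 279/61934 + 165246725340/2021071 = 10234391251086369/125173011314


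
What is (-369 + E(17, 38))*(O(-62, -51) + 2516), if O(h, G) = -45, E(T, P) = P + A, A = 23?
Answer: -761068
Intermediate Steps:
E(T, P) = 23 + P (E(T, P) = P + 23 = 23 + P)
(-369 + E(17, 38))*(O(-62, -51) + 2516) = (-369 + (23 + 38))*(-45 + 2516) = (-369 + 61)*2471 = -308*2471 = -761068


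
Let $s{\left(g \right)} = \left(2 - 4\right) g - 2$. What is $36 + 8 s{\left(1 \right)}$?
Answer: $4$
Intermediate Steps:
$s{\left(g \right)} = -2 - 2 g$ ($s{\left(g \right)} = - 2 g - 2 = -2 - 2 g$)
$36 + 8 s{\left(1 \right)} = 36 + 8 \left(-2 - 2\right) = 36 + 8 \left(-4\right) = 36 - 32 = 4$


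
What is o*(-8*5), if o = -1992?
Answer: 79680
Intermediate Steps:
o*(-8*5) = -(-15936)*5 = -1992*(-40) = 79680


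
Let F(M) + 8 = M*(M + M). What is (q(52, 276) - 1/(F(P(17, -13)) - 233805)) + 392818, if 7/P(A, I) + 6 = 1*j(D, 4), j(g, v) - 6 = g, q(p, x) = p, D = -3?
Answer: 826684518539/2104219 ≈ 3.9287e+5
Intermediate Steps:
j(g, v) = 6 + g
P(A, I) = -7/3 (P(A, I) = 7/(-6 + 1*(6 - 3)) = 7/(-6 + 1*3) = 7/(-6 + 3) = 7/(-3) = 7*(-⅓) = -7/3)
F(M) = -8 + 2*M² (F(M) = -8 + M*(M + M) = -8 + M*(2*M) = -8 + 2*M²)
(q(52, 276) - 1/(F(P(17, -13)) - 233805)) + 392818 = (52 - 1/((-8 + 2*(-7/3)²) - 233805)) + 392818 = (52 - 1/((-8 + 2*(49/9)) - 233805)) + 392818 = (52 - 1/((-8 + 98/9) - 233805)) + 392818 = (52 - 1/(26/9 - 233805)) + 392818 = (52 - 1/(-2104219/9)) + 392818 = (52 - 1*(-9/2104219)) + 392818 = (52 + 9/2104219) + 392818 = 109419397/2104219 + 392818 = 826684518539/2104219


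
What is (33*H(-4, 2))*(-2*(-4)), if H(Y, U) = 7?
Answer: 1848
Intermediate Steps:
(33*H(-4, 2))*(-2*(-4)) = (33*7)*(-2*(-4)) = 231*8 = 1848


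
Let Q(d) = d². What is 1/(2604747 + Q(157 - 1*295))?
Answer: 1/2623791 ≈ 3.8113e-7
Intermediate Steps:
1/(2604747 + Q(157 - 1*295)) = 1/(2604747 + (157 - 1*295)²) = 1/(2604747 + (157 - 295)²) = 1/(2604747 + (-138)²) = 1/(2604747 + 19044) = 1/2623791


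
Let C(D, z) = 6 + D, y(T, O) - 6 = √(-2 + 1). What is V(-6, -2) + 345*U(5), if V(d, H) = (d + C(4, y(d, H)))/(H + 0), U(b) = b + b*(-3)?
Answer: -3452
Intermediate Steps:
y(T, O) = 6 + I (y(T, O) = 6 + √(-2 + 1) = 6 + √(-1) = 6 + I)
U(b) = -2*b (U(b) = b - 3*b = -2*b)
V(d, H) = (10 + d)/H (V(d, H) = (d + (6 + 4))/(H + 0) = (d + 10)/H = (10 + d)/H)
V(-6, -2) + 345*U(5) = (10 - 6)/(-2) + 345*(-2*5) = -½*4 + 345*(-10) = -2 - 3450 = -3452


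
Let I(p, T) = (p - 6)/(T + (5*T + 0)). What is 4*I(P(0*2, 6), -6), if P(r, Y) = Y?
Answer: 0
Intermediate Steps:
I(p, T) = (-6 + p)/(6*T) (I(p, T) = (-6 + p)/(T + 5*T) = (-6 + p)/((6*T)) = (-6 + p)*(1/(6*T)) = (-6 + p)/(6*T))
4*I(P(0*2, 6), -6) = 4*((⅙)*(-6 + 6)/(-6)) = 4*((⅙)*(-⅙)*0) = 4*0 = 0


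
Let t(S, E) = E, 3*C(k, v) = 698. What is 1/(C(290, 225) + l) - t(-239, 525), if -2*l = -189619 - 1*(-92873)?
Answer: -76553922/145817 ≈ -525.00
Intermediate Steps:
C(k, v) = 698/3 (C(k, v) = (⅓)*698 = 698/3)
l = 48373 (l = -(-189619 - 1*(-92873))/2 = -(-189619 + 92873)/2 = -½*(-96746) = 48373)
1/(C(290, 225) + l) - t(-239, 525) = 1/(698/3 + 48373) - 1*525 = 1/(145817/3) - 525 = 3/145817 - 525 = -76553922/145817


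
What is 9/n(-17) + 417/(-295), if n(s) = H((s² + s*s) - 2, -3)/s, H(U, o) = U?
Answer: -31703/18880 ≈ -1.6792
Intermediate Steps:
n(s) = (-2 + 2*s²)/s (n(s) = ((s² + s*s) - 2)/s = ((s² + s²) - 2)/s = (2*s² - 2)/s = (-2 + 2*s²)/s)
9/n(-17) + 417/(-295) = 9/(-2/(-17) + 2*(-17)) + 417/(-295) = 9/(-2*(-1/17) - 34) + 417*(-1/295) = 9/(2/17 - 34) - 417/295 = 9/(-576/17) - 417/295 = 9*(-17/576) - 417/295 = -17/64 - 417/295 = -31703/18880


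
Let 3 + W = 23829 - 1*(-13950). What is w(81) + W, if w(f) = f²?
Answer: 44337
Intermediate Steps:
W = 37776 (W = -3 + (23829 - 1*(-13950)) = -3 + (23829 + 13950) = -3 + 37779 = 37776)
w(81) + W = 81² + 37776 = 6561 + 37776 = 44337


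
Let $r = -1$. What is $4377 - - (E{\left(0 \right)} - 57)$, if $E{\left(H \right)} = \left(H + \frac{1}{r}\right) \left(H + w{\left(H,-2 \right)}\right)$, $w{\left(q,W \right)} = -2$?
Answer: $4322$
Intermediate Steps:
$E{\left(H \right)} = \left(-1 + H\right) \left(-2 + H\right)$ ($E{\left(H \right)} = \left(H + \frac{1}{-1}\right) \left(H - 2\right) = \left(H - 1\right) \left(-2 + H\right) = \left(-1 + H\right) \left(-2 + H\right)$)
$4377 - - (E{\left(0 \right)} - 57) = 4377 - - (\left(2 - 0 + 0 \left(-2 + 0\right)\right) - 57) = 4377 - - (\left(2 + 0 + 0 \left(-2\right)\right) - 57) = 4377 - - (\left(2 + 0 + 0\right) - 57) = 4377 - - (2 - 57) = 4377 - \left(-1\right) \left(-55\right) = 4377 - 55 = 4322$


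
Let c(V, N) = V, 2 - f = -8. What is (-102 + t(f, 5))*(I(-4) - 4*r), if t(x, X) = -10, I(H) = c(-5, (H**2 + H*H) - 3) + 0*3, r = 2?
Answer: 1456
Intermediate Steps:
f = 10 (f = 2 - 1*(-8) = 2 + 8 = 10)
I(H) = -5 (I(H) = -5 + 0*3 = -5 + 0 = -5)
(-102 + t(f, 5))*(I(-4) - 4*r) = (-102 - 10)*(-5 - 4*2) = -112*(-5 - 8) = -112*(-13) = 1456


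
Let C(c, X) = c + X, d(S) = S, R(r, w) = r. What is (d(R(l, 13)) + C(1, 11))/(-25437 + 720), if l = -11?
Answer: -1/24717 ≈ -4.0458e-5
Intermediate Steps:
C(c, X) = X + c
(d(R(l, 13)) + C(1, 11))/(-25437 + 720) = (-11 + (11 + 1))/(-25437 + 720) = (-11 + 12)/(-24717) = 1*(-1/24717) = -1/24717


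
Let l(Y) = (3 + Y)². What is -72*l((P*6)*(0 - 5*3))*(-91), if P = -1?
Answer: 56668248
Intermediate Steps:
-72*l((P*6)*(0 - 5*3))*(-91) = -72*(3 + (-1*6)*(0 - 5*3))²*(-91) = -72*(3 - 6*(0 - 15))²*(-91) = -72*(3 - 6*(-15))²*(-91) = -72*(3 + 90)²*(-91) = -72*93²*(-91) = -72*8649*(-91) = -622728*(-91) = 56668248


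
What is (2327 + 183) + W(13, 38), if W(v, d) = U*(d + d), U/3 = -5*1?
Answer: 1370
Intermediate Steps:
U = -15 (U = 3*(-5*1) = 3*(-5) = -15)
W(v, d) = -30*d (W(v, d) = -15*(d + d) = -30*d)
(2327 + 183) + W(13, 38) = (2327 + 183) - 30*38 = 2510 - 1140 = 1370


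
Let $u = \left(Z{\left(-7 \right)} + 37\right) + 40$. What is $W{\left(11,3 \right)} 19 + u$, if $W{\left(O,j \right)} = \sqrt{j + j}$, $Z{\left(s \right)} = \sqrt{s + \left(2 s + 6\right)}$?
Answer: $77 + 19 \sqrt{6} + i \sqrt{15} \approx 123.54 + 3.873 i$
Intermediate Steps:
$Z{\left(s \right)} = \sqrt{6 + 3 s}$ ($Z{\left(s \right)} = \sqrt{s + \left(6 + 2 s\right)} = \sqrt{6 + 3 s}$)
$W{\left(O,j \right)} = \sqrt{2} \sqrt{j}$ ($W{\left(O,j \right)} = \sqrt{2 j} = \sqrt{2} \sqrt{j}$)
$u = 77 + i \sqrt{15}$ ($u = \left(\sqrt{6 + 3 \left(-7\right)} + 37\right) + 40 = \left(\sqrt{6 - 21} + 37\right) + 40 = \left(\sqrt{-15} + 37\right) + 40 = \left(i \sqrt{15} + 37\right) + 40 = \left(37 + i \sqrt{15}\right) + 40 = 77 + i \sqrt{15} \approx 77.0 + 3.873 i$)
$W{\left(11,3 \right)} 19 + u = \sqrt{2} \sqrt{3} \cdot 19 + \left(77 + i \sqrt{15}\right) = \sqrt{6} \cdot 19 + \left(77 + i \sqrt{15}\right) = 19 \sqrt{6} + \left(77 + i \sqrt{15}\right) = 77 + 19 \sqrt{6} + i \sqrt{15}$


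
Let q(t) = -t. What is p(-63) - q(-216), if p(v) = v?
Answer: -279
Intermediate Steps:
p(-63) - q(-216) = -63 - (-1)*(-216) = -63 - 1*216 = -63 - 216 = -279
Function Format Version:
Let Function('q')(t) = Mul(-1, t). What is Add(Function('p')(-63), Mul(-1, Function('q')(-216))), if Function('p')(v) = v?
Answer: -279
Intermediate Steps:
Add(Function('p')(-63), Mul(-1, Function('q')(-216))) = Add(-63, Mul(-1, Mul(-1, -216))) = Add(-63, Mul(-1, 216)) = Add(-63, -216) = -279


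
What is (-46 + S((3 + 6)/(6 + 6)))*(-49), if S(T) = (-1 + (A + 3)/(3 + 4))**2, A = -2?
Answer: 2218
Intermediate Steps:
S(T) = 36/49 (S(T) = (-1 + (-2 + 3)/(3 + 4))**2 = (-1 + 1/7)**2 = (-6/7)**2 = 36/49)
(-46 + S((3 + 6)/(6 + 6)))*(-49) = (-46 + 36/49)*(-49) = -2218/49*(-49) = 2218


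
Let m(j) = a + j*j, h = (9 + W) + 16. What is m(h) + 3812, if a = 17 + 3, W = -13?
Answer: 3976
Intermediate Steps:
h = 12 (h = (9 - 13) + 16 = -4 + 16 = 12)
a = 20
m(j) = 20 + j² (m(j) = 20 + j*j = 20 + j²)
m(h) + 3812 = (20 + 12²) + 3812 = (20 + 144) + 3812 = 164 + 3812 = 3976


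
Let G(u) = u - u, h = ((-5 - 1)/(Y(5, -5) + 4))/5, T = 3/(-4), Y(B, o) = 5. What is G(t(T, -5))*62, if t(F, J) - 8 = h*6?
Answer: 0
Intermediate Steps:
T = -¾ (T = 3*(-¼) = -¾ ≈ -0.75000)
h = -2/15 (h = ((-5 - 1)/(5 + 4))/5 = -6/9*(⅕) = -6*⅑*(⅕) = -⅔*⅕ = -2/15 ≈ -0.13333)
t(F, J) = 36/5 (t(F, J) = 8 - 2/15*6 = 8 - ⅘ = 36/5)
G(u) = 0
G(t(T, -5))*62 = 0*62 = 0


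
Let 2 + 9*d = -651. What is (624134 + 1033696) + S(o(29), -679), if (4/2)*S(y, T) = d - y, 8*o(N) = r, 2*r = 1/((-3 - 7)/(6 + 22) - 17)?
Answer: 6445501999/3888 ≈ 1.6578e+6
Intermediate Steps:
d = -653/9 (d = -2/9 + (⅑)*(-651) = -2/9 - 217/3 = -653/9 ≈ -72.556)
r = -7/243 (r = 1/(2*((-3 - 7)/(6 + 22) - 17)) = 1/(2*(-10/28 - 17)) = 1/(2*(-10*1/28 - 17)) = 1/(2*(-5/14 - 17)) = 1/(2*(-243/14)) = (½)*(-14/243) = -7/243 ≈ -0.028807)
o(N) = -7/1944 (o(N) = (⅛)*(-7/243) = -7/1944)
S(y, T) = -653/18 - y/2 (S(y, T) = (-653/9 - y)/2 = -653/18 - y/2)
(624134 + 1033696) + S(o(29), -679) = (624134 + 1033696) + (-653/18 - ½*(-7/1944)) = 1657830 + (-653/18 + 7/3888) = 1657830 - 141041/3888 = 6445501999/3888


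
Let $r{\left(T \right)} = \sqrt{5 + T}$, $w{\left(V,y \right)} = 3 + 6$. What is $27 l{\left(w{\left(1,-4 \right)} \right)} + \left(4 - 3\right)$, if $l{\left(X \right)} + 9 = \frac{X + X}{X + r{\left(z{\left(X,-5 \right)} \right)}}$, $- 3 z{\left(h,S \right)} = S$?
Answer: $- \frac{40844}{223} - \frac{972 \sqrt{15}}{223} \approx -200.04$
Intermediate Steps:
$z{\left(h,S \right)} = - \frac{S}{3}$
$w{\left(V,y \right)} = 9$
$l{\left(X \right)} = -9 + \frac{2 X}{X + \frac{2 \sqrt{15}}{3}}$ ($l{\left(X \right)} = -9 + \frac{X + X}{X + \sqrt{5 - - \frac{5}{3}}} = -9 + \frac{2 X}{X + \sqrt{5 + \frac{5}{3}}} = -9 + \frac{2 X}{X + \sqrt{\frac{20}{3}}} = -9 + \frac{2 X}{X + \frac{2 \sqrt{15}}{3}}$)
$27 l{\left(w{\left(1,-4 \right)} \right)} + \left(4 - 3\right) = 27 \frac{3 \left(\left(-7\right) 9 - 6 \sqrt{15}\right)}{2 \sqrt{15} + 3 \cdot 9} + \left(4 - 3\right) = 27 \frac{3 \left(-63 - 6 \sqrt{15}\right)}{2 \sqrt{15} + 27} + \left(4 - 3\right) = 27 \frac{3 \left(-63 - 6 \sqrt{15}\right)}{27 + 2 \sqrt{15}} + 1 = \frac{81 \left(-63 - 6 \sqrt{15}\right)}{27 + 2 \sqrt{15}} + 1 = 1 + \frac{81 \left(-63 - 6 \sqrt{15}\right)}{27 + 2 \sqrt{15}}$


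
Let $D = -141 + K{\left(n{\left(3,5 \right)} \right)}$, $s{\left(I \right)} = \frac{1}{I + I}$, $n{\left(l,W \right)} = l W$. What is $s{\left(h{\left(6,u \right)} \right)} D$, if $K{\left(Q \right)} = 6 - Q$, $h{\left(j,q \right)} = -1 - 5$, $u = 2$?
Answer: $\frac{25}{2} \approx 12.5$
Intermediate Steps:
$n{\left(l,W \right)} = W l$
$h{\left(j,q \right)} = -6$ ($h{\left(j,q \right)} = -1 - 5 = -6$)
$s{\left(I \right)} = \frac{1}{2 I}$
$D = -150$ ($D = -141 + \left(6 - 5 \cdot 3\right) = -141 + \left(6 - 15\right) = -141 - 9 = -150$)
$s{\left(h{\left(6,u \right)} \right)} D = \frac{1}{2 \left(-6\right)} \left(-150\right) = \frac{1}{2} \left(- \frac{1}{6}\right) \left(-150\right) = \left(- \frac{1}{12}\right) \left(-150\right) = \frac{25}{2}$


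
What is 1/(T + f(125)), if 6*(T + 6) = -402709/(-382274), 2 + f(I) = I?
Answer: 2293644/268759057 ≈ 0.0085342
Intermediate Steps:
f(I) = -2 + I
T = -13359155/2293644 (T = -6 + (-402709/(-382274))/6 = -6 + (-402709*(-1/382274))/6 = -6 + (⅙)*(402709/382274) = -6 + 402709/2293644 = -13359155/2293644 ≈ -5.8244)
1/(T + f(125)) = 1/(-13359155/2293644 + (-2 + 125)) = 1/(-13359155/2293644 + 123) = 1/(268759057/2293644) = 2293644/268759057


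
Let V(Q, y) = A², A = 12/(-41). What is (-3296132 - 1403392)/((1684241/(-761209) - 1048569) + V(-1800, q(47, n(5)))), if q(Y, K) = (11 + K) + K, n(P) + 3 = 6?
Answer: 176866907657394/39463046188889 ≈ 4.4818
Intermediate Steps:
n(P) = 3 (n(P) = -3 + 6 = 3)
A = -12/41 (A = 12*(-1/41) = -12/41 ≈ -0.29268)
q(Y, K) = 11 + 2*K
V(Q, y) = 144/1681 (V(Q, y) = (-12/41)² = 144/1681)
(-3296132 - 1403392)/((1684241/(-761209) - 1048569) + V(-1800, q(47, n(5)))) = (-3296132 - 1403392)/((1684241/(-761209) - 1048569) + 144/1681) = -4699524/((1684241*(-1/761209) - 1048569) + 144/1681) = -4699524/((-99073/44777 - 1048569) + 144/1681) = -4699524/(-46951873186/44777 + 144/1681) = -4699524/(-78926092377778/75270137) = -4699524*(-75270137/78926092377778) = 176866907657394/39463046188889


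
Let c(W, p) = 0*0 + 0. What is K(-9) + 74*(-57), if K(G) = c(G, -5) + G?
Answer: -4227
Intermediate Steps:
c(W, p) = 0 (c(W, p) = 0 + 0 = 0)
K(G) = G (K(G) = 0 + G = G)
K(-9) + 74*(-57) = -9 + 74*(-57) = -9 - 4218 = -4227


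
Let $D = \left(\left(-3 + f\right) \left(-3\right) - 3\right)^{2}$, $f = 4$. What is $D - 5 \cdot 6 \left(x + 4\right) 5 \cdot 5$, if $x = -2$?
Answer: $-54000$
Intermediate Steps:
$D = 36$ ($D = \left(\left(-3 + 4\right) \left(-3\right) - 3\right)^{2} = \left(1 \left(-3\right) - 3\right)^{2} = \left(-3 - 3\right)^{2} = \left(-6\right)^{2} = 36$)
$D - 5 \cdot 6 \left(x + 4\right) 5 \cdot 5 = 36 - 5 \cdot 6 \left(-2 + 4\right) 5 \cdot 5 = 36 - 5 \cdot 6 \cdot 2 \cdot 5 \cdot 5 = 36 \left(-5\right) 12 \cdot 5 \cdot 5 = 36 \left(\left(-60\right) 5\right) 5 = 36 \left(-300\right) 5 = \left(-10800\right) 5 = -54000$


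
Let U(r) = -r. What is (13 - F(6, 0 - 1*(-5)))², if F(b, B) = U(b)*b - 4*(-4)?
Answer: 1089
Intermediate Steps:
F(b, B) = 16 - b² (F(b, B) = (-b)*b - 4*(-4) = -b² + 16 = 16 - b²)
(13 - F(6, 0 - 1*(-5)))² = (13 - (16 - 1*6²))² = (13 - (16 - 1*36))² = (13 - (16 - 36))² = (13 - 1*(-20))² = (13 + 20)² = 33² = 1089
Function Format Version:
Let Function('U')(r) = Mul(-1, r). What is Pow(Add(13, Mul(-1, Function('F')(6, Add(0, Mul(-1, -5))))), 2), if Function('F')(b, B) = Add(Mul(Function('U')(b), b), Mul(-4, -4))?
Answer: 1089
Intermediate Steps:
Function('F')(b, B) = Add(16, Mul(-1, Pow(b, 2))) (Function('F')(b, B) = Add(Mul(Mul(-1, b), b), Mul(-4, -4)) = Add(Mul(-1, Pow(b, 2)), 16) = Add(16, Mul(-1, Pow(b, 2))))
Pow(Add(13, Mul(-1, Function('F')(6, Add(0, Mul(-1, -5))))), 2) = Pow(Add(13, Mul(-1, Add(16, Mul(-1, Pow(6, 2))))), 2) = Pow(Add(13, Mul(-1, Add(16, Mul(-1, 36)))), 2) = Pow(Add(13, Mul(-1, Add(16, -36))), 2) = Pow(Add(13, Mul(-1, -20)), 2) = Pow(Add(13, 20), 2) = Pow(33, 2) = 1089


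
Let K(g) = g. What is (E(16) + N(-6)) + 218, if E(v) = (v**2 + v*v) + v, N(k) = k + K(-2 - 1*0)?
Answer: 738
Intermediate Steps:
N(k) = -2 + k (N(k) = k + (-2 - 1*0) = k + (-2 + 0) = k - 2 = -2 + k)
E(v) = v + 2*v**2 (E(v) = (v**2 + v**2) + v = 2*v**2 + v = v + 2*v**2)
(E(16) + N(-6)) + 218 = (16*(1 + 2*16) + (-2 - 6)) + 218 = (16*(1 + 32) - 8) + 218 = (16*33 - 8) + 218 = (528 - 8) + 218 = 520 + 218 = 738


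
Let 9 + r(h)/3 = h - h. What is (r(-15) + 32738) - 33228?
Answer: -517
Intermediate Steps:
r(h) = -27 (r(h) = -27 + 3*(h - h) = -27 + 3*0 = -27 + 0 = -27)
(r(-15) + 32738) - 33228 = (-27 + 32738) - 33228 = 32711 - 33228 = -517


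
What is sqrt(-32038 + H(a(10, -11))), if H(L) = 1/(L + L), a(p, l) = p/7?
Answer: I*sqrt(3203765)/10 ≈ 178.99*I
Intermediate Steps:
a(p, l) = p/7 (a(p, l) = p*(1/7) = p/7)
H(L) = 1/(2*L)
sqrt(-32038 + H(a(10, -11))) = sqrt(-32038 + 1/(2*(((1/7)*10)))) = sqrt(-32038 + 1/(2*(10/7))) = sqrt(-32038 + (1/2)*(7/10)) = sqrt(-32038 + 7/20) = sqrt(-640753/20) = I*sqrt(3203765)/10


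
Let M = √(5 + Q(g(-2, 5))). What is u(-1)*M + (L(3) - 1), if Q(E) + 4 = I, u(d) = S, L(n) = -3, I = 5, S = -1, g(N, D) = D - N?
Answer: -4 - √6 ≈ -6.4495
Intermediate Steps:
u(d) = -1
Q(E) = 1 (Q(E) = -4 + 5 = 1)
M = √6 (M = √(5 + 1) = √6 ≈ 2.4495)
u(-1)*M + (L(3) - 1) = -√6 + (-3 - 1) = -√6 - 4 = -4 - √6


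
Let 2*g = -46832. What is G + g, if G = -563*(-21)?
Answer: -11593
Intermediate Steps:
g = -23416 (g = (½)*(-46832) = -23416)
G = 11823
G + g = 11823 - 23416 = -11593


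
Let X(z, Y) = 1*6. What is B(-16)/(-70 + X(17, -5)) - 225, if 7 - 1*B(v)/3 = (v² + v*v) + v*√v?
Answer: -12885/64 - 3*I ≈ -201.33 - 3.0*I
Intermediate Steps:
X(z, Y) = 6
B(v) = 21 - 6*v² - 3*v^(3/2) (B(v) = 21 - 3*((v² + v*v) + v*√v) = 21 - 3*((v² + v²) + v^(3/2)) = 21 - 3*(2*v² + v^(3/2)) = 21 - 3*(v^(3/2) + 2*v²) = 21 + (-6*v² - 3*v^(3/2)) = 21 - 6*v² - 3*v^(3/2))
B(-16)/(-70 + X(17, -5)) - 225 = (21 - 6*(-16)² - (-192)*I)/(-70 + 6) - 225 = (21 - 6*256 - (-192)*I)/(-64) - 225 = (21 - 1536 + 192*I)*(-1/64) - 225 = (-1515 + 192*I)*(-1/64) - 225 = (1515/64 - 3*I) - 225 = -12885/64 - 3*I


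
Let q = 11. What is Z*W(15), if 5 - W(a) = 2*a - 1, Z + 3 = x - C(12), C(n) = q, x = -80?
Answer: 2256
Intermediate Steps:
C(n) = 11
Z = -94 (Z = -3 + (-80 - 1*11) = -3 + (-80 - 11) = -3 - 91 = -94)
W(a) = 6 - 2*a (W(a) = 5 - (2*a - 1) = 5 - (-1 + 2*a) = 5 + (1 - 2*a) = 6 - 2*a)
Z*W(15) = -94*(6 - 2*15) = -94*(6 - 30) = -94*(-24) = 2256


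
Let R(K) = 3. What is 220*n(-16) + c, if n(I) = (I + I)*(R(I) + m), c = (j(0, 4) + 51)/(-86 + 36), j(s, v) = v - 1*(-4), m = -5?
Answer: 703941/50 ≈ 14079.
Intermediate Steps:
j(s, v) = 4 + v (j(s, v) = v + 4 = 4 + v)
c = -59/50 (c = ((4 + 4) + 51)/(-86 + 36) = (8 + 51)/(-50) = 59*(-1/50) = -59/50 ≈ -1.1800)
n(I) = -4*I (n(I) = (I + I)*(3 - 5) = (2*I)*(-2) = -4*I)
220*n(-16) + c = 220*(-4*(-16)) - 59/50 = 220*64 - 59/50 = 14080 - 59/50 = 703941/50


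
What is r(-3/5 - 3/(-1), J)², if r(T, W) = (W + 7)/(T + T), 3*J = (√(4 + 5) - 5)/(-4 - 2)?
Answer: 1600/729 ≈ 2.1948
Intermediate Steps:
J = ⅑ (J = ((√(4 + 5) - 5)/(-4 - 2))/3 = ((√9 - 5)/(-6))/3 = ((3 - 5)*(-⅙))/3 = (-2*(-⅙))/3 = (⅓)*(⅓) = ⅑ ≈ 0.11111)
r(T, W) = (7 + W)/(2*T) (r(T, W) = (7 + W)/((2*T)) = (7 + W)*(1/(2*T)) = (7 + W)/(2*T))
r(-3/5 - 3/(-1), J)² = ((7 + ⅑)/(2*(-3/5 - 3/(-1))))² = ((½)*(64/9)/(-3*⅕ - 3*(-1)))² = ((½)*(64/9)/(-⅗ + 3))² = ((½)*(64/9)/(12/5))² = ((½)*(5/12)*(64/9))² = (40/27)² = 1600/729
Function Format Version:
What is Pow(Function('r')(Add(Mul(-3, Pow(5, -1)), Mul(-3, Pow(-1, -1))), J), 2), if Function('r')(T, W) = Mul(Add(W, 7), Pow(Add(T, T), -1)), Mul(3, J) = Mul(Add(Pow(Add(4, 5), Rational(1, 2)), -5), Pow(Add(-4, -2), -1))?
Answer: Rational(1600, 729) ≈ 2.1948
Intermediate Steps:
J = Rational(1, 9) (J = Mul(Rational(1, 3), Mul(Add(Pow(Add(4, 5), Rational(1, 2)), -5), Pow(Add(-4, -2), -1))) = Mul(Rational(1, 3), Mul(Add(Pow(9, Rational(1, 2)), -5), Pow(-6, -1))) = Mul(Rational(1, 3), Mul(Add(3, -5), Rational(-1, 6))) = Mul(Rational(1, 3), Mul(-2, Rational(-1, 6))) = Mul(Rational(1, 3), Rational(1, 3)) = Rational(1, 9) ≈ 0.11111)
Function('r')(T, W) = Mul(Rational(1, 2), Pow(T, -1), Add(7, W)) (Function('r')(T, W) = Mul(Add(7, W), Pow(Mul(2, T), -1)) = Mul(Add(7, W), Mul(Rational(1, 2), Pow(T, -1))) = Mul(Rational(1, 2), Pow(T, -1), Add(7, W)))
Pow(Function('r')(Add(Mul(-3, Pow(5, -1)), Mul(-3, Pow(-1, -1))), J), 2) = Pow(Mul(Rational(1, 2), Pow(Add(Mul(-3, Pow(5, -1)), Mul(-3, Pow(-1, -1))), -1), Add(7, Rational(1, 9))), 2) = Pow(Mul(Rational(1, 2), Pow(Add(Mul(-3, Rational(1, 5)), Mul(-3, -1)), -1), Rational(64, 9)), 2) = Pow(Mul(Rational(1, 2), Pow(Add(Rational(-3, 5), 3), -1), Rational(64, 9)), 2) = Pow(Mul(Rational(1, 2), Pow(Rational(12, 5), -1), Rational(64, 9)), 2) = Pow(Mul(Rational(1, 2), Rational(5, 12), Rational(64, 9)), 2) = Pow(Rational(40, 27), 2) = Rational(1600, 729)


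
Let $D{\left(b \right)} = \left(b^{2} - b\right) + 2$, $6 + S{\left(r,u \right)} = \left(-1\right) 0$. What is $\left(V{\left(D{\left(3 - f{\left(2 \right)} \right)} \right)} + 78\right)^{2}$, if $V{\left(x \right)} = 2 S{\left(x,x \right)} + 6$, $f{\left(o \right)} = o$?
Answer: $5184$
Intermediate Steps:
$S{\left(r,u \right)} = -6$ ($S{\left(r,u \right)} = -6 - 0 = -6 + 0 = -6$)
$D{\left(b \right)} = 2 + b^{2} - b$
$V{\left(x \right)} = -6$ ($V{\left(x \right)} = 2 \left(-6\right) + 6 = -12 + 6 = -6$)
$\left(V{\left(D{\left(3 - f{\left(2 \right)} \right)} \right)} + 78\right)^{2} = \left(-6 + 78\right)^{2} = 72^{2} = 5184$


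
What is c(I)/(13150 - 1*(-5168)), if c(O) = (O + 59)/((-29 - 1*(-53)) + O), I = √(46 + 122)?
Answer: 26/155703 - 35*√42/3736872 ≈ 0.00010629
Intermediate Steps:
I = 2*√42 (I = √168 = 2*√42 ≈ 12.961)
c(O) = (59 + O)/(24 + O) (c(O) = (59 + O)/((-29 + 53) + O) = (59 + O)/(24 + O))
c(I)/(13150 - 1*(-5168)) = ((59 + 2*√42)/(24 + 2*√42))/(13150 - 1*(-5168)) = ((59 + 2*√42)/(24 + 2*√42))/(13150 + 5168) = ((59 + 2*√42)/(24 + 2*√42))/18318 = ((59 + 2*√42)/(24 + 2*√42))*(1/18318) = (59 + 2*√42)/(18318*(24 + 2*√42))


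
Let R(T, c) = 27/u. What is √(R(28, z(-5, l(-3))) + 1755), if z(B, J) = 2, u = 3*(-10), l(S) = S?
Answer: 3*√19490/10 ≈ 41.882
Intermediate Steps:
u = -30
R(T, c) = -9/10 (R(T, c) = 27/(-30) = 27*(-1/30) = -9/10)
√(R(28, z(-5, l(-3))) + 1755) = √(-9/10 + 1755) = √(17541/10) = 3*√19490/10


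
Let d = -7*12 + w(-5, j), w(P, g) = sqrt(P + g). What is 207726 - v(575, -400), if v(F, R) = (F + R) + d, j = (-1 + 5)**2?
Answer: 207635 - sqrt(11) ≈ 2.0763e+5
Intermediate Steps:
j = 16 (j = 4**2 = 16)
d = -84 + sqrt(11) (d = -7*12 + sqrt(-5 + 16) = -84 + sqrt(11) ≈ -80.683)
v(F, R) = -84 + F + R + sqrt(11) (v(F, R) = (F + R) + (-84 + sqrt(11)) = -84 + F + R + sqrt(11))
207726 - v(575, -400) = 207726 - (-84 + 575 - 400 + sqrt(11)) = 207726 - (91 + sqrt(11)) = 207726 + (-91 - sqrt(11)) = 207635 - sqrt(11)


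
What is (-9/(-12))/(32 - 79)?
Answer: -3/188 ≈ -0.015957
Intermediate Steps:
(-9/(-12))/(32 - 79) = (-9*(-1/12))/(-47) = -1/47*¾ = -3/188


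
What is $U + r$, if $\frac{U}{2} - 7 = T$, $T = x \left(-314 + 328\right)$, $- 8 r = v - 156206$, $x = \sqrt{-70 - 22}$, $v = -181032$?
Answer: $\frac{168675}{4} + 56 i \sqrt{23} \approx 42169.0 + 268.57 i$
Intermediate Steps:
$x = 2 i \sqrt{23}$ ($x = \sqrt{-92} = 2 i \sqrt{23} \approx 9.5917 i$)
$r = \frac{168619}{4}$ ($r = - \frac{-181032 - 156206}{8} = \left(- \frac{1}{8}\right) \left(-337238\right) = \frac{168619}{4} \approx 42155.0$)
$T = 28 i \sqrt{23}$ ($T = 2 i \sqrt{23} \left(-314 + 328\right) = 2 i \sqrt{23} \cdot 14 = 28 i \sqrt{23} \approx 134.28 i$)
$U = 14 + 56 i \sqrt{23}$ ($U = 14 + 2 \cdot 28 i \sqrt{23} = 14 + 56 i \sqrt{23} \approx 14.0 + 268.57 i$)
$U + r = \left(14 + 56 i \sqrt{23}\right) + \frac{168619}{4} = \frac{168675}{4} + 56 i \sqrt{23}$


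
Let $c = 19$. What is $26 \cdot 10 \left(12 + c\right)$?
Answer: $8060$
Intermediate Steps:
$26 \cdot 10 \left(12 + c\right) = 26 \cdot 10 \left(12 + 19\right) = 260 \cdot 31 = 8060$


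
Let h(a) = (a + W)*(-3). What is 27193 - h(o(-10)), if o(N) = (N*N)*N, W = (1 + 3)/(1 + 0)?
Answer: 24205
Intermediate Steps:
W = 4 (W = 4/1 = 4*1 = 4)
o(N) = N³ (o(N) = N²*N = N³)
h(a) = -12 - 3*a (h(a) = (a + 4)*(-3) = (4 + a)*(-3) = -12 - 3*a)
27193 - h(o(-10)) = 27193 - (-12 - 3*(-10)³) = 27193 - (-12 - 3*(-1000)) = 27193 - (-12 + 3000) = 27193 - 1*2988 = 27193 - 2988 = 24205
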